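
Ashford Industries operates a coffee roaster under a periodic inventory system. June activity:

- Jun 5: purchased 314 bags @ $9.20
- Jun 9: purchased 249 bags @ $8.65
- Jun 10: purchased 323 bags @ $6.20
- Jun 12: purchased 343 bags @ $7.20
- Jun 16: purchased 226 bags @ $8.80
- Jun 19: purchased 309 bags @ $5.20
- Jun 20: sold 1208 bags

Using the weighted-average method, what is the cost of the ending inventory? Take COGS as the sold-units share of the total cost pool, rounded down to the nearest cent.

Jun 20, sell 1208: 1208/1764 × $13,110.45 → $8,978.13
Ending inventory (cost pool remaining) = $4,132.32
Check: goods available $13,110.45 = COGS $8,978.13 + ending $4,132.32

Ending inventory = $4,132.32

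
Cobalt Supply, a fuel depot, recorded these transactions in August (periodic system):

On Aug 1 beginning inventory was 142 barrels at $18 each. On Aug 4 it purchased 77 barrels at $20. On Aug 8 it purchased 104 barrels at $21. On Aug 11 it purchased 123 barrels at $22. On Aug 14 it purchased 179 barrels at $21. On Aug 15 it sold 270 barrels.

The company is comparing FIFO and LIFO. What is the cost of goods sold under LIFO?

FIFO COGS: 142 @ $18 + 77 @ $20 + 51 @ $21 = $5,167
LIFO COGS: 179 @ $21 + 91 @ $22 = $5,761

COGS = $5,761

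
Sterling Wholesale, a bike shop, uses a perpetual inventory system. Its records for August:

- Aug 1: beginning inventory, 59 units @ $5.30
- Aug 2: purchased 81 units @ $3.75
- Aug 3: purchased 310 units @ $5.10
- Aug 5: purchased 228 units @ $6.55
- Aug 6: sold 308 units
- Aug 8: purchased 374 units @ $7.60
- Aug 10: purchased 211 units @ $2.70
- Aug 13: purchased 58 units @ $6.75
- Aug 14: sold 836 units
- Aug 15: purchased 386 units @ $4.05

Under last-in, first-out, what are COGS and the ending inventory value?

Aug 6, 308 sold [LIFO — newest first]: 228 @ $6.55 + 80 @ $5.10 = $1,901.40
Aug 14, 836 sold [LIFO — newest first]: 58 @ $6.75 + 211 @ $2.70 + 374 @ $7.60 + 193 @ $5.10 = $4,787.90
Total COGS = $1,901.40 + $4,787.90 = $6,689.30
Ending inventory: 59 @ $5.30 + 81 @ $3.75 + 37 @ $5.10 + 386 @ $4.05 = $2,368.45

COGS = $6,689.30; ending inventory = $2,368.45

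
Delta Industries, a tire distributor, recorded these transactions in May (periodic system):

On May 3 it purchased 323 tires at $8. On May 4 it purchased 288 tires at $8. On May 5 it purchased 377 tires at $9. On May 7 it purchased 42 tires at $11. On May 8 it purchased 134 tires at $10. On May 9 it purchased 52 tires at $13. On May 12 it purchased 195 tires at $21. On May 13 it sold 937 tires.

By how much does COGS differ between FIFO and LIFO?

$3,240

FIFO COGS: 323 @ $8 + 288 @ $8 + 326 @ $9 = $7,822
LIFO COGS: 195 @ $21 + 52 @ $13 + 134 @ $10 + 42 @ $11 + 377 @ $9 + 137 @ $8 = $11,062
Difference = |$7,822 − $11,062| = $3,240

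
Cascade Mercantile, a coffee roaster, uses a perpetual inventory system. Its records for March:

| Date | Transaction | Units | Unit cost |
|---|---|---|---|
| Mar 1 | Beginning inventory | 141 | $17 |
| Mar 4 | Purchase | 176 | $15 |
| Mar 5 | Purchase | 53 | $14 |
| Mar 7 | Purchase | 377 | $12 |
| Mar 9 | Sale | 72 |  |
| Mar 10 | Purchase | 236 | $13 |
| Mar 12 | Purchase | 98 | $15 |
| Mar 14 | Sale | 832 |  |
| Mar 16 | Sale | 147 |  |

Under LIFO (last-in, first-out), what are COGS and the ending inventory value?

COGS = $14,331; ending inventory = $510

Mar 9, 72 sold [LIFO — newest first]: 72 @ $12 = $864
Mar 14, 832 sold [LIFO — newest first]: 98 @ $15 + 236 @ $13 + 305 @ $12 + 53 @ $14 + 140 @ $15 = $11,040
Mar 16, 147 sold [LIFO — newest first]: 36 @ $15 + 111 @ $17 = $2,427
Total COGS = $864 + $11,040 + $2,427 = $14,331
Ending inventory: 30 @ $17 = $510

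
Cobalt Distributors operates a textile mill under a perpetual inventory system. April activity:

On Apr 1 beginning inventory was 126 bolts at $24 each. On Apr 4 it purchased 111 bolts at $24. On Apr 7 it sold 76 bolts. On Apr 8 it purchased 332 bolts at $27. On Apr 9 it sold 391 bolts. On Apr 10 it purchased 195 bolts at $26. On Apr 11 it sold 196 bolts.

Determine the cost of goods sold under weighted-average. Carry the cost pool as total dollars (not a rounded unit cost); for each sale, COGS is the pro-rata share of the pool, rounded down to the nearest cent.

After Apr 1: 126 on hand, pool $3,024.00 (≈ $24.0000 each)
After Apr 4: 237 on hand, pool $5,688.00 (≈ $24.0000 each)
Apr 7, sell 76: 76/237 × $5,688.00 → $1,824.00
After Apr 8: 493 on hand, pool $12,828.00 (≈ $26.0203 each)
Apr 9, sell 391: 391/493 × $12,828.00 → $10,173.93
After Apr 10: 297 on hand, pool $7,724.07 (≈ $26.0070 each)
Apr 11, sell 196: 196/297 × $7,724.07 → $5,097.36
Total COGS = $1,824.00 + $10,173.93 + $5,097.36 = $17,095.29
Ending inventory (cost pool remaining) = $2,626.71

COGS = $17,095.29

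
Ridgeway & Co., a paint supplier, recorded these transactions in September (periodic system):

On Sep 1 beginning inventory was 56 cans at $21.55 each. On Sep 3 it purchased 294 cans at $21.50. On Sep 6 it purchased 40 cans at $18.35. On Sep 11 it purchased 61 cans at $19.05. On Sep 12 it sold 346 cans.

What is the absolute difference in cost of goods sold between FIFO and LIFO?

$278.25

FIFO COGS: 56 @ $21.55 + 290 @ $21.50 = $7,441.80
LIFO COGS: 61 @ $19.05 + 40 @ $18.35 + 245 @ $21.50 = $7,163.55
Difference = |$7,441.80 − $7,163.55| = $278.25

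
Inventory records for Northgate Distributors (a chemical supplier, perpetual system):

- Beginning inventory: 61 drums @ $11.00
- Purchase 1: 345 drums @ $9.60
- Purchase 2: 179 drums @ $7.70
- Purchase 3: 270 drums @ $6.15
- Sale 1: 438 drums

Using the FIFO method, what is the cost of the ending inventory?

Sale 1 (438) [FIFO — oldest first]: 61 @ $11.00 + 345 @ $9.60 + 32 @ $7.70 = $4,229.40
Ending inventory: 147 @ $7.70 + 270 @ $6.15 = $2,792.40
Check: goods available $7,021.80 = COGS $4,229.40 + ending $2,792.40

Ending inventory = $2,792.40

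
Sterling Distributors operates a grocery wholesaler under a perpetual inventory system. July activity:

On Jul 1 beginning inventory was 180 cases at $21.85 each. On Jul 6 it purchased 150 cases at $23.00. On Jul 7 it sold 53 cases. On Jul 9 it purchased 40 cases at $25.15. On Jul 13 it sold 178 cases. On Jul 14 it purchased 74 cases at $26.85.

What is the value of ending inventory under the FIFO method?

Jul 7, 53 sold [FIFO — oldest first]: 53 @ $21.85 = $1,158.05
Jul 13, 178 sold [FIFO — oldest first]: 127 @ $21.85 + 51 @ $23.00 = $3,947.95
Total COGS = $1,158.05 + $3,947.95 = $5,106.00
Ending inventory: 99 @ $23.00 + 40 @ $25.15 + 74 @ $26.85 = $5,269.90

Ending inventory = $5,269.90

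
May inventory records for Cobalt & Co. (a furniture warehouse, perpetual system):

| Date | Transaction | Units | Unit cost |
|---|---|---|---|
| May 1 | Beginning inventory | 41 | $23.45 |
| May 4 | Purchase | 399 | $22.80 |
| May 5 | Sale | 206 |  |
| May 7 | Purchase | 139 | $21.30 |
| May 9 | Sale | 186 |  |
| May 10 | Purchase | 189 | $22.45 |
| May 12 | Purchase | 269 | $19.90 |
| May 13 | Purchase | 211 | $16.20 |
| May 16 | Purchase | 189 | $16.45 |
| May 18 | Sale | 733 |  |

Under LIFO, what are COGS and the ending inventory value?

May 5, 206 sold [LIFO — newest first]: 206 @ $22.80 = $4,696.80
May 9, 186 sold [LIFO — newest first]: 139 @ $21.30 + 47 @ $22.80 = $4,032.30
May 18, 733 sold [LIFO — newest first]: 189 @ $16.45 + 211 @ $16.20 + 269 @ $19.90 + 64 @ $22.45 = $13,317.15
Total COGS = $4,696.80 + $4,032.30 + $13,317.15 = $22,046.25
Ending inventory: 41 @ $23.45 + 146 @ $22.80 + 125 @ $22.45 = $7,096.50

COGS = $22,046.25; ending inventory = $7,096.50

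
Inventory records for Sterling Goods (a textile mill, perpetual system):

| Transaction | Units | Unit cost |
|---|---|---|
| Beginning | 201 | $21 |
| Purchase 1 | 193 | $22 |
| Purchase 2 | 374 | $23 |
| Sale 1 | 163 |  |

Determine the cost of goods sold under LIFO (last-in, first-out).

COGS = $3,749

Sale 1 (163) [LIFO — newest first]: 163 @ $23 = $3,749
Ending inventory: 201 @ $21 + 193 @ $22 + 211 @ $23 = $13,320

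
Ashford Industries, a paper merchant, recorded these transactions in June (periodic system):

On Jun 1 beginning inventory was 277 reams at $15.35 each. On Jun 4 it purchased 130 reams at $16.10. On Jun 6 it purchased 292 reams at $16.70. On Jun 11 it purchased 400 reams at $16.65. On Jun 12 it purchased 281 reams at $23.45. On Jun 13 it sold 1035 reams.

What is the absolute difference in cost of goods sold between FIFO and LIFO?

$2,308.30

FIFO COGS: 277 @ $15.35 + 130 @ $16.10 + 292 @ $16.70 + 336 @ $16.65 = $16,815.75
LIFO COGS: 281 @ $23.45 + 400 @ $16.65 + 292 @ $16.70 + 62 @ $16.10 = $19,124.05
Difference = |$16,815.75 − $19,124.05| = $2,308.30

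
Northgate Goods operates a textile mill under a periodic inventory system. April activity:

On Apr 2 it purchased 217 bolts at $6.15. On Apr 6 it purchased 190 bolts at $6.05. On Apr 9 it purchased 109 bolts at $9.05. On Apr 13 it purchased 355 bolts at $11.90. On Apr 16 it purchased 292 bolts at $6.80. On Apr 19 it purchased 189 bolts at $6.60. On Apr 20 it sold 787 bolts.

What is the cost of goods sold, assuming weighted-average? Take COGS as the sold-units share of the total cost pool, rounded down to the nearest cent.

Apr 20, sell 787: 787/1352 × $10,928.00 → $6,361.19
Ending inventory (cost pool remaining) = $4,566.81

COGS = $6,361.19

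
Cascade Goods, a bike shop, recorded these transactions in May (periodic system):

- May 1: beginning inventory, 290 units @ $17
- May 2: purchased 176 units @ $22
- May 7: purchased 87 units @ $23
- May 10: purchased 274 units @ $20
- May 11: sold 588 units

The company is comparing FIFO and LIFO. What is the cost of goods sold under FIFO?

FIFO COGS: 290 @ $17 + 176 @ $22 + 87 @ $23 + 35 @ $20 = $11,503
LIFO COGS: 274 @ $20 + 87 @ $23 + 176 @ $22 + 51 @ $17 = $12,220

COGS = $11,503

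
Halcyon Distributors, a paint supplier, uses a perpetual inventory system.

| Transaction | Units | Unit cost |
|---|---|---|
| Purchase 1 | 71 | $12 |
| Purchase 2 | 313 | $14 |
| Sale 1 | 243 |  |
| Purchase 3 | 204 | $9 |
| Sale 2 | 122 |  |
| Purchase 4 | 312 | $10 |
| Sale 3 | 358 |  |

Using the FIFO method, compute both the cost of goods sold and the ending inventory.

COGS = $8,420; ending inventory = $1,770

Sale 1 (243) [FIFO — oldest first]: 71 @ $12 + 172 @ $14 = $3,260
Sale 2 (122) [FIFO — oldest first]: 122 @ $14 = $1,708
Sale 3 (358) [FIFO — oldest first]: 19 @ $14 + 204 @ $9 + 135 @ $10 = $3,452
Total COGS = $3,260 + $1,708 + $3,452 = $8,420
Ending inventory: 177 @ $10 = $1,770
Check: goods available $10,190 = COGS $8,420 + ending $1,770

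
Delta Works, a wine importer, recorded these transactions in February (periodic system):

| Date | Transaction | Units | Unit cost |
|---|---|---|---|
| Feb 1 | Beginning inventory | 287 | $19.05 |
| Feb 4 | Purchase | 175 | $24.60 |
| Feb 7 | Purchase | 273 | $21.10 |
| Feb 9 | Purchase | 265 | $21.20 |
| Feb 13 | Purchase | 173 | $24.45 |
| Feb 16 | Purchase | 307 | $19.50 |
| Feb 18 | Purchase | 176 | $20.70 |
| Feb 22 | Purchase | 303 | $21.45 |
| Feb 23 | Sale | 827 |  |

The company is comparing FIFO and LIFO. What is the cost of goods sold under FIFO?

FIFO COGS: 287 @ $19.05 + 175 @ $24.60 + 273 @ $21.10 + 92 @ $21.20 = $17,483.05
LIFO COGS: 303 @ $21.45 + 176 @ $20.70 + 307 @ $19.50 + 41 @ $24.45 = $17,131.50

COGS = $17,483.05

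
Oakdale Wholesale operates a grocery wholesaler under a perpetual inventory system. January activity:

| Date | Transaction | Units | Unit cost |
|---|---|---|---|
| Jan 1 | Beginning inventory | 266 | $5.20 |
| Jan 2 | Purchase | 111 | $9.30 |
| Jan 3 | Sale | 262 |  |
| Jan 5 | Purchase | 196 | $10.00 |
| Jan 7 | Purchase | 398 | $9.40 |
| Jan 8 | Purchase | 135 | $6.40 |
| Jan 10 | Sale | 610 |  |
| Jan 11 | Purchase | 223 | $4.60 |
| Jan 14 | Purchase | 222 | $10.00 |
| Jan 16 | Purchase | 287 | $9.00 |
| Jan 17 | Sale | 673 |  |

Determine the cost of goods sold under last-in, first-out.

COGS = $12,750.10

Jan 3, 262 sold [LIFO — newest first]: 111 @ $9.30 + 151 @ $5.20 = $1,817.50
Jan 10, 610 sold [LIFO — newest first]: 135 @ $6.40 + 398 @ $9.40 + 77 @ $10.00 = $5,375.20
Jan 17, 673 sold [LIFO — newest first]: 287 @ $9.00 + 222 @ $10.00 + 164 @ $4.60 = $5,557.40
Total COGS = $1,817.50 + $5,375.20 + $5,557.40 = $12,750.10
Ending inventory: 115 @ $5.20 + 119 @ $10.00 + 59 @ $4.60 = $2,059.40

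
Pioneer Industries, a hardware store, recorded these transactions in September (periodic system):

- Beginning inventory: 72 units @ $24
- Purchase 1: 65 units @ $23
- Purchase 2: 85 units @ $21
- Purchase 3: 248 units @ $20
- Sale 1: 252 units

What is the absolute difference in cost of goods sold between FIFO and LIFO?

FIFO COGS: 72 @ $24 + 65 @ $23 + 85 @ $21 + 30 @ $20 = $5,608
LIFO COGS: 248 @ $20 + 4 @ $21 = $5,044
Difference = |$5,608 − $5,044| = $564

$564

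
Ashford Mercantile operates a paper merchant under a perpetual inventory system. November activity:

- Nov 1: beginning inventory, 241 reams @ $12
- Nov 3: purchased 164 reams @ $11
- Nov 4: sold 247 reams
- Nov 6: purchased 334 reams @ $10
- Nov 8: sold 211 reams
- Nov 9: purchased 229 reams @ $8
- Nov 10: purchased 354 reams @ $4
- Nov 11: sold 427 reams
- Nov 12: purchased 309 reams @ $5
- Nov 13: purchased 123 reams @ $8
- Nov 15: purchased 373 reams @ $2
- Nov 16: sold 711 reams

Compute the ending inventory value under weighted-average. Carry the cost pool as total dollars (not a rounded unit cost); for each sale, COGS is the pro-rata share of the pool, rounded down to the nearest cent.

After Nov 1: 241 on hand, pool $2,892.00 (≈ $12.0000 each)
After Nov 3: 405 on hand, pool $4,696.00 (≈ $11.5951 each)
Nov 4, sell 247: 247/405 × $4,696.00 → $2,863.98
After Nov 6: 492 on hand, pool $5,172.02 (≈ $10.5122 each)
Nov 8, sell 211: 211/492 × $5,172.02 → $2,218.08
After Nov 9: 510 on hand, pool $4,785.94 (≈ $9.3842 each)
After Nov 10: 864 on hand, pool $6,201.94 (≈ $7.1782 each)
Nov 11, sell 427: 427/864 × $6,201.94 → $3,065.07
After Nov 12: 746 on hand, pool $4,681.87 (≈ $6.2760 each)
After Nov 13: 869 on hand, pool $5,665.87 (≈ $6.5200 each)
After Nov 15: 1242 on hand, pool $6,411.87 (≈ $5.1625 each)
Nov 16, sell 711: 711/1242 × $6,411.87 → $3,670.56
Total COGS = $2,863.98 + $2,218.08 + $3,065.07 + $3,670.56 = $11,817.69
Ending inventory (cost pool remaining) = $2,741.31

Ending inventory = $2,741.31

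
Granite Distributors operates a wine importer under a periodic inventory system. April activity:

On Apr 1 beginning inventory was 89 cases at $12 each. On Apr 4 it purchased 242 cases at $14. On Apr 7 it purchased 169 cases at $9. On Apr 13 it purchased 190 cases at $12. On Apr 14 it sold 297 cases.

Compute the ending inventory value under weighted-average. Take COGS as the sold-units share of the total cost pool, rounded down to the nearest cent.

Ending inventory = $4,702.90

Apr 14, sell 297: 297/690 × $8,257.00 → $3,554.10
Ending inventory (cost pool remaining) = $4,702.90
Check: goods available $8,257.00 = COGS $3,554.10 + ending $4,702.90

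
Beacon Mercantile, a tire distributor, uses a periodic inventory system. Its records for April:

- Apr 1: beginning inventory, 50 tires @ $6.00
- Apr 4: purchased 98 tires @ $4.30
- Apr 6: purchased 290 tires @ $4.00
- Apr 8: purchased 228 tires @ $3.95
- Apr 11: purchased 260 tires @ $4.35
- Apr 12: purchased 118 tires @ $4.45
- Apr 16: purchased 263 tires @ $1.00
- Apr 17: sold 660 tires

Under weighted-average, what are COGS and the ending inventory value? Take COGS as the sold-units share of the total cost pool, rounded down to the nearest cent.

COGS = $2,373.92; ending inventory = $2,327.18

Apr 17, sell 660: 660/1307 × $4,701.10 → $2,373.92
Ending inventory (cost pool remaining) = $2,327.18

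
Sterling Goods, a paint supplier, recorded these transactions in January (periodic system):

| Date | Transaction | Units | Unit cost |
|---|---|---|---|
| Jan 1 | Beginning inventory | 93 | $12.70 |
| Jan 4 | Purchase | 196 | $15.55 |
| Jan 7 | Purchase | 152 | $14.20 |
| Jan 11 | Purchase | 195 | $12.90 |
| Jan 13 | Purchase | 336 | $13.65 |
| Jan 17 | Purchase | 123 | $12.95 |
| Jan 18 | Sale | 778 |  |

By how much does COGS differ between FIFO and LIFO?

FIFO COGS: 93 @ $12.70 + 196 @ $15.55 + 152 @ $14.20 + 195 @ $12.90 + 142 @ $13.65 = $10,841.10
LIFO COGS: 123 @ $12.95 + 336 @ $13.65 + 195 @ $12.90 + 124 @ $14.20 = $10,455.55
Difference = |$10,841.10 − $10,455.55| = $385.55

$385.55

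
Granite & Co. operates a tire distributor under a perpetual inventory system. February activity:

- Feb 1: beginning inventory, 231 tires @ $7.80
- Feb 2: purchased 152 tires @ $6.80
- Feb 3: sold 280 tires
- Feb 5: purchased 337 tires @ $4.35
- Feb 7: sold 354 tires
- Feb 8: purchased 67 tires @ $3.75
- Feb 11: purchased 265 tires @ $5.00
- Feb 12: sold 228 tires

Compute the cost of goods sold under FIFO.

Feb 3, 280 sold [FIFO — oldest first]: 231 @ $7.80 + 49 @ $6.80 = $2,135.00
Feb 7, 354 sold [FIFO — oldest first]: 103 @ $6.80 + 251 @ $4.35 = $1,792.25
Feb 12, 228 sold [FIFO — oldest first]: 86 @ $4.35 + 67 @ $3.75 + 75 @ $5.00 = $1,000.35
Total COGS = $2,135.00 + $1,792.25 + $1,000.35 = $4,927.60
Ending inventory: 190 @ $5.00 = $950.00

COGS = $4,927.60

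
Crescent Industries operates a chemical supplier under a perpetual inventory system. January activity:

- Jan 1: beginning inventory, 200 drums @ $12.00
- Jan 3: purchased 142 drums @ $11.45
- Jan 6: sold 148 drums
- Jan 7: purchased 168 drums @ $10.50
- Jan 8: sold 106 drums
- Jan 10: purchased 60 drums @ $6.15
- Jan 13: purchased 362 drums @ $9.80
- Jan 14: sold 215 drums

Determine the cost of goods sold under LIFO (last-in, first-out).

Jan 6, 148 sold [LIFO — newest first]: 142 @ $11.45 + 6 @ $12.00 = $1,697.90
Jan 8, 106 sold [LIFO — newest first]: 106 @ $10.50 = $1,113.00
Jan 14, 215 sold [LIFO — newest first]: 215 @ $9.80 = $2,107.00
Total COGS = $1,697.90 + $1,113.00 + $2,107.00 = $4,917.90
Ending inventory: 194 @ $12.00 + 62 @ $10.50 + 60 @ $6.15 + 147 @ $9.80 = $4,788.60

COGS = $4,917.90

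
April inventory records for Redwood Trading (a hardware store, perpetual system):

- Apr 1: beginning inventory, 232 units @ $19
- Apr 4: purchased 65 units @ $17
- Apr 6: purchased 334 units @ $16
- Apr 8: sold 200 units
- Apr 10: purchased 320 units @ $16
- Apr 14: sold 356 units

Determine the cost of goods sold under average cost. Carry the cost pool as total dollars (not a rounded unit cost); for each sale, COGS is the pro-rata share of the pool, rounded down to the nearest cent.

After Apr 1: 232 on hand, pool $4,408.00 (≈ $19.0000 each)
After Apr 4: 297 on hand, pool $5,513.00 (≈ $18.5623 each)
After Apr 6: 631 on hand, pool $10,857.00 (≈ $17.2060 each)
Apr 8, sell 200: 200/631 × $10,857.00 → $3,441.20
After Apr 10: 751 on hand, pool $12,535.80 (≈ $16.6921 each)
Apr 14, sell 356: 356/751 × $12,535.80 → $5,942.40
Total COGS = $3,441.20 + $5,942.40 = $9,383.60
Ending inventory (cost pool remaining) = $6,593.40

COGS = $9,383.60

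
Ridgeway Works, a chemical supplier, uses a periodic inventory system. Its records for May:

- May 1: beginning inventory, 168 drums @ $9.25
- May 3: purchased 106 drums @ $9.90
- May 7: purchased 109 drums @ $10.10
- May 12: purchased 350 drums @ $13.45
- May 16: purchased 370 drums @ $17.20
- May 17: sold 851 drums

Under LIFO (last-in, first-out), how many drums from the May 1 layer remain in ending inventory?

May 17, 851 sold [LIFO — newest first]: 370 @ $17.20 + 350 @ $13.45 + 109 @ $10.10 + 22 @ $9.90 = $12,390.20
Ending inventory: 168 @ $9.25 + 84 @ $9.90 = $2,385.60
Check: goods available $14,775.80 = COGS $12,390.20 + ending $2,385.60

168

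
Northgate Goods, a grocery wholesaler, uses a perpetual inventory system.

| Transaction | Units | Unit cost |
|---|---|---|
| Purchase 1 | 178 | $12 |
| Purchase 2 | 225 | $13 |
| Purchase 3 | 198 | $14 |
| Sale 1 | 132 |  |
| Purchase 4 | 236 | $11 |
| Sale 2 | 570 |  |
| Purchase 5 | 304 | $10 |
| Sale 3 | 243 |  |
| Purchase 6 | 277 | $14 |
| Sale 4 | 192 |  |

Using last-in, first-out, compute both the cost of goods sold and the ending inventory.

Sale 1 (132) [LIFO — newest first]: 132 @ $14 = $1,848
Sale 2 (570) [LIFO — newest first]: 236 @ $11 + 66 @ $14 + 225 @ $13 + 43 @ $12 = $6,961
Sale 3 (243) [LIFO — newest first]: 243 @ $10 = $2,430
Sale 4 (192) [LIFO — newest first]: 192 @ $14 = $2,688
Total COGS = $1,848 + $6,961 + $2,430 + $2,688 = $13,927
Ending inventory: 135 @ $12 + 61 @ $10 + 85 @ $14 = $3,420

COGS = $13,927; ending inventory = $3,420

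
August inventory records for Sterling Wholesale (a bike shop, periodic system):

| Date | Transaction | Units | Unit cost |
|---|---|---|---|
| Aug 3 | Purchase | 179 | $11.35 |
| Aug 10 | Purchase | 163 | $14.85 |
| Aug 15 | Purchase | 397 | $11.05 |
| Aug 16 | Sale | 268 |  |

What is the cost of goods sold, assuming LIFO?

COGS = $2,961.40

Aug 16, 268 sold [LIFO — newest first]: 268 @ $11.05 = $2,961.40
Ending inventory: 179 @ $11.35 + 163 @ $14.85 + 129 @ $11.05 = $5,877.65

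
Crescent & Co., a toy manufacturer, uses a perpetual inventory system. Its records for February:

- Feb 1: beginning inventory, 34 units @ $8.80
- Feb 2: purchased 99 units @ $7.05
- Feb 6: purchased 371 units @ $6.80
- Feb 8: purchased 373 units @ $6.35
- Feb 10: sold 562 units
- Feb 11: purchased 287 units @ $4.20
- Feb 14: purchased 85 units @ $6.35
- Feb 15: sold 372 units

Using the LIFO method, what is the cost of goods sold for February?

COGS = $5,398.90

Feb 10, 562 sold [LIFO — newest first]: 373 @ $6.35 + 189 @ $6.80 = $3,653.75
Feb 15, 372 sold [LIFO — newest first]: 85 @ $6.35 + 287 @ $4.20 = $1,745.15
Total COGS = $3,653.75 + $1,745.15 = $5,398.90
Ending inventory: 34 @ $8.80 + 99 @ $7.05 + 182 @ $6.80 = $2,234.75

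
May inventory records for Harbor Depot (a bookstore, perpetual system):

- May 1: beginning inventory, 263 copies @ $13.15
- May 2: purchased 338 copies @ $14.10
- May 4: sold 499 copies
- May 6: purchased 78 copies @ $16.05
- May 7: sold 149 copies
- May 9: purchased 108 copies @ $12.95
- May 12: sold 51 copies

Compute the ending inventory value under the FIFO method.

Ending inventory = $1,139.60

May 4, 499 sold [FIFO — oldest first]: 263 @ $13.15 + 236 @ $14.10 = $6,786.05
May 7, 149 sold [FIFO — oldest first]: 102 @ $14.10 + 47 @ $16.05 = $2,192.55
May 12, 51 sold [FIFO — oldest first]: 31 @ $16.05 + 20 @ $12.95 = $756.55
Total COGS = $6,786.05 + $2,192.55 + $756.55 = $9,735.15
Ending inventory: 88 @ $12.95 = $1,139.60
Check: goods available $10,874.75 = COGS $9,735.15 + ending $1,139.60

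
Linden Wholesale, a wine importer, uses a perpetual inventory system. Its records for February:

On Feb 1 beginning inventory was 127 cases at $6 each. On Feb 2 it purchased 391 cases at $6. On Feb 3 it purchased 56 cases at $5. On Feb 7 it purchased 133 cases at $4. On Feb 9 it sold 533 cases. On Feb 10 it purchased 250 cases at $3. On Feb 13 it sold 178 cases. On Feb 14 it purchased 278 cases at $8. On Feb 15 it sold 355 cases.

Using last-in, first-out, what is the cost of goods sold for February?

Feb 9, 533 sold [LIFO — newest first]: 133 @ $4 + 56 @ $5 + 344 @ $6 = $2,876
Feb 13, 178 sold [LIFO — newest first]: 178 @ $3 = $534
Feb 15, 355 sold [LIFO — newest first]: 278 @ $8 + 72 @ $3 + 5 @ $6 = $2,470
Total COGS = $2,876 + $534 + $2,470 = $5,880
Ending inventory: 127 @ $6 + 42 @ $6 = $1,014
Check: goods available $6,894 = COGS $5,880 + ending $1,014

COGS = $5,880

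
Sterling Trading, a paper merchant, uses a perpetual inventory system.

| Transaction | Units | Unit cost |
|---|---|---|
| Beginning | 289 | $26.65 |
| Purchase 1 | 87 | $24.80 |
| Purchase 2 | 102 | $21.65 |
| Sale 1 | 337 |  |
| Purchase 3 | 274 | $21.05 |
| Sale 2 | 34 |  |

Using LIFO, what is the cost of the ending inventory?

Sale 1 (337) [LIFO — newest first]: 102 @ $21.65 + 87 @ $24.80 + 148 @ $26.65 = $8,310.10
Sale 2 (34) [LIFO — newest first]: 34 @ $21.05 = $715.70
Total COGS = $8,310.10 + $715.70 = $9,025.80
Ending inventory: 141 @ $26.65 + 240 @ $21.05 = $8,809.65
Check: goods available $17,835.45 = COGS $9,025.80 + ending $8,809.65

Ending inventory = $8,809.65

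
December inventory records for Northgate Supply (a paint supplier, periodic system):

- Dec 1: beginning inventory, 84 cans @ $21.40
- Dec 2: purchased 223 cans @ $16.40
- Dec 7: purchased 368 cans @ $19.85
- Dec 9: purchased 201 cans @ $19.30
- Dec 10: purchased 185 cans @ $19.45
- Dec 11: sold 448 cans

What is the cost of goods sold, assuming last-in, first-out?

COGS = $8,708.25

Dec 11, 448 sold [LIFO — newest first]: 185 @ $19.45 + 201 @ $19.30 + 62 @ $19.85 = $8,708.25
Ending inventory: 84 @ $21.40 + 223 @ $16.40 + 306 @ $19.85 = $11,528.90
Check: goods available $20,237.15 = COGS $8,708.25 + ending $11,528.90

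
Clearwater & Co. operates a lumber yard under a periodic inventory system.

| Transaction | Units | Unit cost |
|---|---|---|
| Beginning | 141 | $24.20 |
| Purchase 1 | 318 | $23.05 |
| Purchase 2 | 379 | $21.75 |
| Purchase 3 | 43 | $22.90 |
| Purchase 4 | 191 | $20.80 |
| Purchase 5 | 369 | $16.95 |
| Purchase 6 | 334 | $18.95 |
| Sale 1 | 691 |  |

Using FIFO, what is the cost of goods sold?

COGS = $15,788.10

Sale 1 (691) [FIFO — oldest first]: 141 @ $24.20 + 318 @ $23.05 + 232 @ $21.75 = $15,788.10
Ending inventory: 147 @ $21.75 + 43 @ $22.90 + 191 @ $20.80 + 369 @ $16.95 + 334 @ $18.95 = $20,738.60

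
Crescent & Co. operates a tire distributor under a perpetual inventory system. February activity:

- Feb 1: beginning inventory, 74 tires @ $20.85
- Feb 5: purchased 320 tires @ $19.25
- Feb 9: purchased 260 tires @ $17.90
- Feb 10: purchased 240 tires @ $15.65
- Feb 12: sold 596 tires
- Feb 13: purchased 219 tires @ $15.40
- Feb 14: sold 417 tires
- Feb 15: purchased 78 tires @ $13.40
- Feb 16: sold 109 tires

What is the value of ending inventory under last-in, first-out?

Ending inventory = $1,438.65

Feb 12, 596 sold [LIFO — newest first]: 240 @ $15.65 + 260 @ $17.90 + 96 @ $19.25 = $10,258.00
Feb 14, 417 sold [LIFO — newest first]: 219 @ $15.40 + 198 @ $19.25 = $7,184.10
Feb 16, 109 sold [LIFO — newest first]: 78 @ $13.40 + 26 @ $19.25 + 5 @ $20.85 = $1,649.95
Total COGS = $10,258.00 + $7,184.10 + $1,649.95 = $19,092.05
Ending inventory: 69 @ $20.85 = $1,438.65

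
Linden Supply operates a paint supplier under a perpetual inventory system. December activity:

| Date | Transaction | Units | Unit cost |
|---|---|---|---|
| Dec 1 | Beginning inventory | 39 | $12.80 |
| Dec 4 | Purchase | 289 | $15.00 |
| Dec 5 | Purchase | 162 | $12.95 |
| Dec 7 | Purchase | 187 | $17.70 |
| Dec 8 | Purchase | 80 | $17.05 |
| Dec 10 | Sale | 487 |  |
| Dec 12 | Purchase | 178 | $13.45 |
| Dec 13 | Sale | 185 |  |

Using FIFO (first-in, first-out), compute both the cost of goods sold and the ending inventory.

COGS = $10,153.50; ending inventory = $3,846.60

Dec 10, 487 sold [FIFO — oldest first]: 39 @ $12.80 + 289 @ $15.00 + 159 @ $12.95 = $6,893.25
Dec 13, 185 sold [FIFO — oldest first]: 3 @ $12.95 + 182 @ $17.70 = $3,260.25
Total COGS = $6,893.25 + $3,260.25 = $10,153.50
Ending inventory: 5 @ $17.70 + 80 @ $17.05 + 178 @ $13.45 = $3,846.60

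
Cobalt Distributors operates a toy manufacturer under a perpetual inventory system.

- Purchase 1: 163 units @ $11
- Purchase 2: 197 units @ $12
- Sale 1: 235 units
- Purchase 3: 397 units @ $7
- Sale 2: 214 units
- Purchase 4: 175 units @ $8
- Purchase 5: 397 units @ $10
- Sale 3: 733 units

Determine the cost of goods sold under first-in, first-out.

Sale 1 (235) [FIFO — oldest first]: 163 @ $11 + 72 @ $12 = $2,657
Sale 2 (214) [FIFO — oldest first]: 125 @ $12 + 89 @ $7 = $2,123
Sale 3 (733) [FIFO — oldest first]: 308 @ $7 + 175 @ $8 + 250 @ $10 = $6,056
Total COGS = $2,657 + $2,123 + $6,056 = $10,836
Ending inventory: 147 @ $10 = $1,470
Check: goods available $12,306 = COGS $10,836 + ending $1,470

COGS = $10,836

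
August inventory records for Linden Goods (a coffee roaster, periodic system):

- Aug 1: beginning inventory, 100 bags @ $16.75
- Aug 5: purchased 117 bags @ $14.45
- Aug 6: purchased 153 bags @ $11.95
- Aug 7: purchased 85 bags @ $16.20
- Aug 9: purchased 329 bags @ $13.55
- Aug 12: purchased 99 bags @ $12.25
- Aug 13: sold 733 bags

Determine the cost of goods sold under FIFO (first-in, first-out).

Aug 13, 733 sold [FIFO — oldest first]: 100 @ $16.75 + 117 @ $14.45 + 153 @ $11.95 + 85 @ $16.20 + 278 @ $13.55 = $10,337.90
Ending inventory: 51 @ $13.55 + 99 @ $12.25 = $1,903.80

COGS = $10,337.90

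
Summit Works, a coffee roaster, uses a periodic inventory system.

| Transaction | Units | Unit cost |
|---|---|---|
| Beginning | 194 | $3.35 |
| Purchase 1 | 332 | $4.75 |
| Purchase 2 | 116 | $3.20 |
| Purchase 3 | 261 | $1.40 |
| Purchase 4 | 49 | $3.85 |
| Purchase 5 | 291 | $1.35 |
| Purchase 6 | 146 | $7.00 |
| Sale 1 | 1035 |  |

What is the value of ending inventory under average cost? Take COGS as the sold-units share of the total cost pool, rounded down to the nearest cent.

Ending inventory = $1,163.95

Sale 1, sell 1035: 1035/1389 × $4,567.00 → $3,403.05
Ending inventory (cost pool remaining) = $1,163.95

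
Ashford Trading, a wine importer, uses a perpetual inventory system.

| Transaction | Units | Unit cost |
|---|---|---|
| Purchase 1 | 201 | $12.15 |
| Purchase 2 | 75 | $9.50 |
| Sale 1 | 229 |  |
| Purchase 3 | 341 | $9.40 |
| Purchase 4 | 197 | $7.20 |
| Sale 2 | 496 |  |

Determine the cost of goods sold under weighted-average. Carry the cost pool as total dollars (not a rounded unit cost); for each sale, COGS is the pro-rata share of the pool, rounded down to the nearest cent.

After Purchase 1: 201 on hand, pool $2,442.15 (≈ $12.1500 each)
After Purchase 2: 276 on hand, pool $3,154.65 (≈ $11.4299 each)
Sale 1, sell 229: 229/276 × $3,154.65 → $2,617.44
After Purchase 3: 388 on hand, pool $3,742.61 (≈ $9.6459 each)
After Purchase 4: 585 on hand, pool $5,161.01 (≈ $8.8222 each)
Sale 2, sell 496: 496/585 × $5,161.01 → $4,375.83
Total COGS = $2,617.44 + $4,375.83 = $6,993.27
Ending inventory (cost pool remaining) = $785.18

COGS = $6,993.27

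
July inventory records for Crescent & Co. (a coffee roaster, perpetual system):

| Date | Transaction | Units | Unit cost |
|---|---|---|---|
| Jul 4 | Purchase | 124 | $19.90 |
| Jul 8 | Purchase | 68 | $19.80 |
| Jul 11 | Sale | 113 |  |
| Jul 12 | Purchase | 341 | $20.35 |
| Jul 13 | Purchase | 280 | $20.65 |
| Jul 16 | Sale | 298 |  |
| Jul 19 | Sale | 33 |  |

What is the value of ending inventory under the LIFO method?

Ending inventory = $7,473.60

Jul 11, 113 sold [LIFO — newest first]: 68 @ $19.80 + 45 @ $19.90 = $2,241.90
Jul 16, 298 sold [LIFO — newest first]: 280 @ $20.65 + 18 @ $20.35 = $6,148.30
Jul 19, 33 sold [LIFO — newest first]: 33 @ $20.35 = $671.55
Total COGS = $2,241.90 + $6,148.30 + $671.55 = $9,061.75
Ending inventory: 79 @ $19.90 + 290 @ $20.35 = $7,473.60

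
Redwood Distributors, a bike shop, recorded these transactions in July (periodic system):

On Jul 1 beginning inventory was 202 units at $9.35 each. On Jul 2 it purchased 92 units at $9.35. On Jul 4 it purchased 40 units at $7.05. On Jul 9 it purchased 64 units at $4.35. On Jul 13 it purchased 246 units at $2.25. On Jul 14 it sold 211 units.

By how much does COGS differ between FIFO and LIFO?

$1,498.10

FIFO COGS: 202 @ $9.35 + 9 @ $9.35 = $1,972.85
LIFO COGS: 211 @ $2.25 = $474.75
Difference = |$1,972.85 − $474.75| = $1,498.10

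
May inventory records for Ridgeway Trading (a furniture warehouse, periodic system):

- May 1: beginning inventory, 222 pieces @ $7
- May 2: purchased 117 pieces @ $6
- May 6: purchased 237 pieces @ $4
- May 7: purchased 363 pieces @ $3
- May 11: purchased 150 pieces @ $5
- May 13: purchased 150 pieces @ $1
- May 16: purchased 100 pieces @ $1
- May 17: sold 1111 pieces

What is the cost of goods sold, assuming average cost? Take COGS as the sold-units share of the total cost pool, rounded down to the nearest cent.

May 17, sell 1111: 1111/1339 × $5,293.00 → $4,391.72
Ending inventory (cost pool remaining) = $901.28

COGS = $4,391.72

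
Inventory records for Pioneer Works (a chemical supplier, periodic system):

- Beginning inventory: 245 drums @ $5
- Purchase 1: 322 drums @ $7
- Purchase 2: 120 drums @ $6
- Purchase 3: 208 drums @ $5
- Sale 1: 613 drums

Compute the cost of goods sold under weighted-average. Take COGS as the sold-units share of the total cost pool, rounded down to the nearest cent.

Sale 1, sell 613: 613/895 × $5,239.00 → $3,588.27
Ending inventory (cost pool remaining) = $1,650.73

COGS = $3,588.27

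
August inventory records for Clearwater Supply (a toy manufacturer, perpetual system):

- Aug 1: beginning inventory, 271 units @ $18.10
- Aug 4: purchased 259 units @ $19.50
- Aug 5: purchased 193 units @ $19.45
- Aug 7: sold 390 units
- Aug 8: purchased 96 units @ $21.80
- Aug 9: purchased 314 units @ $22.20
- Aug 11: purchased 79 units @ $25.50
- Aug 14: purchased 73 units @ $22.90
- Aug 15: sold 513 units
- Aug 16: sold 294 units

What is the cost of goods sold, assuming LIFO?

Aug 7, 390 sold [LIFO — newest first]: 193 @ $19.45 + 197 @ $19.50 = $7,595.35
Aug 15, 513 sold [LIFO — newest first]: 73 @ $22.90 + 79 @ $25.50 + 314 @ $22.20 + 47 @ $21.80 = $11,681.60
Aug 16, 294 sold [LIFO — newest first]: 49 @ $21.80 + 62 @ $19.50 + 183 @ $18.10 = $5,589.50
Total COGS = $7,595.35 + $11,681.60 + $5,589.50 = $24,866.45
Ending inventory: 88 @ $18.10 = $1,592.80
Check: goods available $26,459.25 = COGS $24,866.45 + ending $1,592.80

COGS = $24,866.45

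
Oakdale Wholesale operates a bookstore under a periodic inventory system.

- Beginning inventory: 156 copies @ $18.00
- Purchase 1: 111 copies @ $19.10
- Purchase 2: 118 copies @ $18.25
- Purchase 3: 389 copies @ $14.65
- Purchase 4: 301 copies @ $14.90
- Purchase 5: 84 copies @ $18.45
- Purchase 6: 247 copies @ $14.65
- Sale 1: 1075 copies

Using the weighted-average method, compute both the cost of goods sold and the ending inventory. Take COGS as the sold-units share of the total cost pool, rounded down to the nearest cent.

COGS = $17,152.36; ending inventory = $5,281.34

Sale 1, sell 1075: 1075/1406 × $22,433.70 → $17,152.36
Ending inventory (cost pool remaining) = $5,281.34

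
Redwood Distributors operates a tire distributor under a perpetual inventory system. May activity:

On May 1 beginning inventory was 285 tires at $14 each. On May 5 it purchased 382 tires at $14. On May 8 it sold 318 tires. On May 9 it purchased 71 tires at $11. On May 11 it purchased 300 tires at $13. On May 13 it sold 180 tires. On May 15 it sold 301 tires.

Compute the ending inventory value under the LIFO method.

May 8, 318 sold [LIFO — newest first]: 318 @ $14 = $4,452
May 13, 180 sold [LIFO — newest first]: 180 @ $13 = $2,340
May 15, 301 sold [LIFO — newest first]: 120 @ $13 + 71 @ $11 + 64 @ $14 + 46 @ $14 = $3,881
Total COGS = $4,452 + $2,340 + $3,881 = $10,673
Ending inventory: 239 @ $14 = $3,346
Check: goods available $14,019 = COGS $10,673 + ending $3,346

Ending inventory = $3,346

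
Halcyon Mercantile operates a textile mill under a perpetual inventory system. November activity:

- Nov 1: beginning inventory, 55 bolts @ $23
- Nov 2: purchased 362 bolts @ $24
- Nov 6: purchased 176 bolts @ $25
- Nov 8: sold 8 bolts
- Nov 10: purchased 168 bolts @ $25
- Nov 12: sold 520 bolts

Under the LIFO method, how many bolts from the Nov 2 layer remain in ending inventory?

Nov 8, 8 sold [LIFO — newest first]: 8 @ $25 = $200
Nov 12, 520 sold [LIFO — newest first]: 168 @ $25 + 168 @ $25 + 184 @ $24 = $12,816
Total COGS = $200 + $12,816 = $13,016
Ending inventory: 55 @ $23 + 178 @ $24 = $5,537
Check: goods available $18,553 = COGS $13,016 + ending $5,537

178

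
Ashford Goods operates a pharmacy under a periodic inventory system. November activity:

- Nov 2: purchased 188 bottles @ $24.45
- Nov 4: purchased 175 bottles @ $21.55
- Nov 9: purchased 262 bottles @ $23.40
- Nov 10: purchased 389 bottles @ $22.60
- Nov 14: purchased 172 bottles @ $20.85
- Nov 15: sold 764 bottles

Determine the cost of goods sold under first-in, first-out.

COGS = $17,640.05

Nov 15, 764 sold [FIFO — oldest first]: 188 @ $24.45 + 175 @ $21.55 + 262 @ $23.40 + 139 @ $22.60 = $17,640.05
Ending inventory: 250 @ $22.60 + 172 @ $20.85 = $9,236.20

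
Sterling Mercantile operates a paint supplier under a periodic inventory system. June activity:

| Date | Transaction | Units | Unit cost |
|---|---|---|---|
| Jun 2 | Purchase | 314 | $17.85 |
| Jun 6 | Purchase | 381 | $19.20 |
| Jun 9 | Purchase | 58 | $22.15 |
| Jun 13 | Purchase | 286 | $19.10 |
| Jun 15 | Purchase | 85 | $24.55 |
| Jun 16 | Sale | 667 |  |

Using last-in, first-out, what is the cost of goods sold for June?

COGS = $13,403.65

Jun 16, 667 sold [LIFO — newest first]: 85 @ $24.55 + 286 @ $19.10 + 58 @ $22.15 + 238 @ $19.20 = $13,403.65
Ending inventory: 314 @ $17.85 + 143 @ $19.20 = $8,350.50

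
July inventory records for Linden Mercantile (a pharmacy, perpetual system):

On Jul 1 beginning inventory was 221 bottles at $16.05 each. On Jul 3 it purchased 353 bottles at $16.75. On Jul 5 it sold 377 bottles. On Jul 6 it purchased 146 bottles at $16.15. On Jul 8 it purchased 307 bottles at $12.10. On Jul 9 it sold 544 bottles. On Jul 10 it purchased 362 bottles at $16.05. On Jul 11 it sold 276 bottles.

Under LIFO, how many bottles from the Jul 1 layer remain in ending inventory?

Jul 5, 377 sold [LIFO — newest first]: 353 @ $16.75 + 24 @ $16.05 = $6,297.95
Jul 9, 544 sold [LIFO — newest first]: 307 @ $12.10 + 146 @ $16.15 + 91 @ $16.05 = $7,533.15
Jul 11, 276 sold [LIFO — newest first]: 276 @ $16.05 = $4,429.80
Total COGS = $6,297.95 + $7,533.15 + $4,429.80 = $18,260.90
Ending inventory: 106 @ $16.05 + 86 @ $16.05 = $3,081.60

106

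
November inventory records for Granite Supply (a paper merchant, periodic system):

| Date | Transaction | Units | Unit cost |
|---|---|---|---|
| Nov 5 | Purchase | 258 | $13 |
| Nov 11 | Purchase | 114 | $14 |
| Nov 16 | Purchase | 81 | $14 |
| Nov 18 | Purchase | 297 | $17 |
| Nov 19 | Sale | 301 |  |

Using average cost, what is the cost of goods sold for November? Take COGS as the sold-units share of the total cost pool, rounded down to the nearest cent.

Nov 19, sell 301: 301/750 × $11,133.00 → $4,468.04
Ending inventory (cost pool remaining) = $6,664.96
Check: goods available $11,133.00 = COGS $4,468.04 + ending $6,664.96

COGS = $4,468.04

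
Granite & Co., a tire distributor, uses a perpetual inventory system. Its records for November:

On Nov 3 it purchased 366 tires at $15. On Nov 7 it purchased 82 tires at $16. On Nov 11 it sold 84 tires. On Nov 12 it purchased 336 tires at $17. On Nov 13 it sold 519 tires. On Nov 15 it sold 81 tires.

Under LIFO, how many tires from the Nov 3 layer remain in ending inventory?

Nov 11, 84 sold [LIFO — newest first]: 82 @ $16 + 2 @ $15 = $1,342
Nov 13, 519 sold [LIFO — newest first]: 336 @ $17 + 183 @ $15 = $8,457
Nov 15, 81 sold [LIFO — newest first]: 81 @ $15 = $1,215
Total COGS = $1,342 + $8,457 + $1,215 = $11,014
Ending inventory: 100 @ $15 = $1,500

100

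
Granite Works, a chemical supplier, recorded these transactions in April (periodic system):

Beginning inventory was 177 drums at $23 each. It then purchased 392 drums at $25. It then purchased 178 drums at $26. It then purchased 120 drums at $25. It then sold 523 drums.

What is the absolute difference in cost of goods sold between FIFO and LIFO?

FIFO COGS: 177 @ $23 + 346 @ $25 = $12,721
LIFO COGS: 120 @ $25 + 178 @ $26 + 225 @ $25 = $13,253
Difference = |$12,721 − $13,253| = $532

$532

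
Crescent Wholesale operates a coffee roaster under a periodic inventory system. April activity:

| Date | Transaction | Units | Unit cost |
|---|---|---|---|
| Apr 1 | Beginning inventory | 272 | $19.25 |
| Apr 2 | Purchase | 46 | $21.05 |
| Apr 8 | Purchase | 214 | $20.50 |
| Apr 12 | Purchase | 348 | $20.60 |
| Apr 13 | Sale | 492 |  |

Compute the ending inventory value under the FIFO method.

Apr 13, 492 sold [FIFO — oldest first]: 272 @ $19.25 + 46 @ $21.05 + 174 @ $20.50 = $9,771.30
Ending inventory: 40 @ $20.50 + 348 @ $20.60 = $7,988.80
Check: goods available $17,760.10 = COGS $9,771.30 + ending $7,988.80

Ending inventory = $7,988.80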